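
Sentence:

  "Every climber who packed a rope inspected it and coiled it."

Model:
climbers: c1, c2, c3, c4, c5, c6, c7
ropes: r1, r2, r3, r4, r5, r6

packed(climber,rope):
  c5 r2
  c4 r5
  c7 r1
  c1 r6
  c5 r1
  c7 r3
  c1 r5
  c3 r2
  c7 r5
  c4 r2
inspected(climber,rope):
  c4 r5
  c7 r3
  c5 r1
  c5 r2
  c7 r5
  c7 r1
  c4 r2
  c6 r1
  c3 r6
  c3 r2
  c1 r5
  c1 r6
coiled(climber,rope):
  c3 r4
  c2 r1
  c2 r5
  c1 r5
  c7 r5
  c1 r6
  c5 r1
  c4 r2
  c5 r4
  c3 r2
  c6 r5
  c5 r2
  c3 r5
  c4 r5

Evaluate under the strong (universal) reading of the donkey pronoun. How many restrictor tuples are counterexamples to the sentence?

2

"it" takes "a rope" as antecedent — a donkey pronoun bound across the clause boundary.
Strong reading: for every (c,r) with packed(c,r), inspected(c,r) ∧ coiled(c,r).
Restrictor pairs: (c1,r5) ✓  (c1,r6) ✓  (c3,r2) ✓  (c4,r2) ✓  (c4,r5) ✓  (c5,r1) ✓  (c5,r2) ✓  (c7,r1) ✗  (c7,r3) ✗  (c7,r5) ✓
Counterexamples (restrictor pairs failing the scope): 2.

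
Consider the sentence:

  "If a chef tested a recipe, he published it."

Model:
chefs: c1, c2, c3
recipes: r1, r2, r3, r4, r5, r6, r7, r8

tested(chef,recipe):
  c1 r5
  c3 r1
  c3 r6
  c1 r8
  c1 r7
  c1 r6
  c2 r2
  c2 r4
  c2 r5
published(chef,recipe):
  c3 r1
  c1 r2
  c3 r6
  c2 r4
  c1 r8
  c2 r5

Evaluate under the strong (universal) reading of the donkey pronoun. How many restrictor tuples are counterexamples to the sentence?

4

"it" takes "a recipe" as antecedent — a donkey pronoun bound across the clause boundary.
Strong reading: for every (c,r) with tested(c,r), published(c,r).
Restrictor pairs: (c1,r5) ✗  (c1,r6) ✗  (c1,r7) ✗  (c1,r8) ✓  (c2,r2) ✗  (c2,r4) ✓  (c2,r5) ✓  (c3,r1) ✓  (c3,r6) ✓
Counterexamples (restrictor pairs failing the scope): 4.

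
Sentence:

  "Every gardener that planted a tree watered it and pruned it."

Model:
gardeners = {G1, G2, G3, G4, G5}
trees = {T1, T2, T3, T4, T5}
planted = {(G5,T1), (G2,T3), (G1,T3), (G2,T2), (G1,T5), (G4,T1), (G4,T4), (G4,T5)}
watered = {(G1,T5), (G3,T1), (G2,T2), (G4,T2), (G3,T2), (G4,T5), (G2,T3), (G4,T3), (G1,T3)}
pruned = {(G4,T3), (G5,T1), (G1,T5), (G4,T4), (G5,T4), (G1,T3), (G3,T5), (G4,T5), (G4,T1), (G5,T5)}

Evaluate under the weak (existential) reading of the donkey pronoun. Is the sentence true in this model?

False

"it" takes "a tree" as antecedent — a donkey pronoun bound across the clause boundary.
Weak reading: every gardener g with some planted-tree has at least one planted-tree t such that watered(g,t) ∧ pruned(g,t).
Per gardener: G1:✓  G2:✗  G4:✓  G5:✗
G2 has no witness among its planted-trees.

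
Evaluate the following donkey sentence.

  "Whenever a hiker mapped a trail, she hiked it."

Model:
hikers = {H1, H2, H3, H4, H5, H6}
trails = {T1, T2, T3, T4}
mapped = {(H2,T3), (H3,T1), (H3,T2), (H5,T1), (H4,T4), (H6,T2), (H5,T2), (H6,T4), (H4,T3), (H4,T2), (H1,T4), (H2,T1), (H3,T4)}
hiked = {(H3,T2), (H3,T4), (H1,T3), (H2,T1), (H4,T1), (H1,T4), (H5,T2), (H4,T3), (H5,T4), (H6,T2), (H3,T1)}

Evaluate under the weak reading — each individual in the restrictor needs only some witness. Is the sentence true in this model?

True

"it" takes "a trail" as antecedent — a donkey pronoun bound across the clause boundary.
Weak reading: every hiker h with some mapped-trail has at least one mapped-trail t such that hiked(h,t).
Per hiker: H1:✓  H2:✓  H3:✓  H4:✓  H5:✓  H6:✓
Every hiker in the restrictor has a witness.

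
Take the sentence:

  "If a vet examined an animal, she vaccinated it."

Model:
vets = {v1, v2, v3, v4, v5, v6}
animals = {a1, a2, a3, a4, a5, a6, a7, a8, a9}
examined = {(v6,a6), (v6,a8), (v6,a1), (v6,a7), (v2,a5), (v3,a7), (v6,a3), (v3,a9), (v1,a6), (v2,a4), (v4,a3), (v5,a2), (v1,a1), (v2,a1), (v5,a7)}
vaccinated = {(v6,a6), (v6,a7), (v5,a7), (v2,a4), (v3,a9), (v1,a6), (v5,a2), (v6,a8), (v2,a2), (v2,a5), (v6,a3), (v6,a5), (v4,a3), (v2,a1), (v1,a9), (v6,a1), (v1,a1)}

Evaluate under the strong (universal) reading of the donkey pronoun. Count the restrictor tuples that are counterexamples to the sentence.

1

"it" takes "an animal" as antecedent — a donkey pronoun bound across the clause boundary.
Strong reading: for every (v,a) with examined(v,a), vaccinated(v,a).
Restrictor pairs: (v1,a1) ✓  (v1,a6) ✓  (v2,a1) ✓  (v2,a4) ✓  (v2,a5) ✓  (v3,a7) ✗  (v3,a9) ✓  (v4,a3) ✓  (v5,a2) ✓  (v5,a7) ✓  (v6,a1) ✓  (v6,a3) ✓  (v6,a6) ✓  (v6,a7) ✓  (v6,a8) ✓
Counterexamples (restrictor pairs failing the scope): 1.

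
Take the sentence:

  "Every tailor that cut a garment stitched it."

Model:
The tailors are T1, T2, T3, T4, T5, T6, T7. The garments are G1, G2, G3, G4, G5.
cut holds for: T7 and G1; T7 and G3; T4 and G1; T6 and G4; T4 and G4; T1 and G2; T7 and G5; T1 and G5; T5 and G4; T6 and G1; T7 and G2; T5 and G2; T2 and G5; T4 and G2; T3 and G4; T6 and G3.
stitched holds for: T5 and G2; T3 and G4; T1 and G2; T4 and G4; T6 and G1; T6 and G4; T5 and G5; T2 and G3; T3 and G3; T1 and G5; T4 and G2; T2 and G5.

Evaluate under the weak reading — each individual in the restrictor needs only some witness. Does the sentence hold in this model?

False

"it" takes "a garment" as antecedent — a donkey pronoun bound across the clause boundary.
Weak reading: every tailor t with some cut-garment has at least one cut-garment g such that stitched(t,g).
Per tailor: T1:✓  T2:✓  T3:✓  T4:✓  T5:✓  T6:✓  T7:✗
T7 has no witness among its cut-garments.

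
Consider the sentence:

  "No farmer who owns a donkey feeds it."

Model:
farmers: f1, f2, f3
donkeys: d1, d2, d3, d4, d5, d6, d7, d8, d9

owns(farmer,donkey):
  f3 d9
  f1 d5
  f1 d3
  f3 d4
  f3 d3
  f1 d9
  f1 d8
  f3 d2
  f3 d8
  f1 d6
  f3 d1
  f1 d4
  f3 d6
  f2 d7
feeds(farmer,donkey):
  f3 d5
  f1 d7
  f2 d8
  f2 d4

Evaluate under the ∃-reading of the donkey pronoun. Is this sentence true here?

"it" takes "a donkey" as antecedent — a donkey pronoun bound across the clause boundary.
Truth condition: for no (f,d) with owns(f,d) does feeds(f,d) hold.
Restrictor pairs — does the scope hold? (f1,d3):fails  (f1,d4):fails  (f1,d5):fails  (f1,d6):fails  (f1,d8):fails  (f1,d9):fails  (f2,d7):fails  (f3,d1):fails  (f3,d2):fails  (f3,d3):fails  (f3,d4):fails  (f3,d6):fails  (f3,d8):fails  (f3,d9):fails
Scope holds for no restrictor pair, so the sentence is true.

True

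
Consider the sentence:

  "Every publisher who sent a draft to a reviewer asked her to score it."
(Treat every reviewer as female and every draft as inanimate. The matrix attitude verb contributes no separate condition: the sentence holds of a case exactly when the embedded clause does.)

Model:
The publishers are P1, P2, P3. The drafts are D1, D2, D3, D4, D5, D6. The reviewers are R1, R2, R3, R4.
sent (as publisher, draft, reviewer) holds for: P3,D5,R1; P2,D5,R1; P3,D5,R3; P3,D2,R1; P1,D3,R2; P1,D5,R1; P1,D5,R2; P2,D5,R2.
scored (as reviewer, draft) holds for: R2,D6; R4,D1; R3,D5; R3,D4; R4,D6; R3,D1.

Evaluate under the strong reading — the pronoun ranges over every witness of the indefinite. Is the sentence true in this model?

False

"her" takes "a reviewer" as antecedent and "it" takes "a draft"; both are donkey pronouns co-varying with the restrictor.
Strong reading: for every (p,d,r) with sent(p,d,r), scored(r,d).
Restrictor triples: (P1,D3,R2)→scored(R2,D3) ✗  (P1,D5,R1)→scored(R1,D5) ✗  (P1,D5,R2)→scored(R2,D5) ✗  (P2,D5,R1)→scored(R1,D5) ✗  (P2,D5,R2)→scored(R2,D5) ✗  (P3,D2,R1)→scored(R1,D2) ✗  (P3,D5,R1)→scored(R1,D5) ✗  (P3,D5,R3)→scored(R3,D5) ✓
Counterexample: (P1,D3,R2) — scored(R2,D3) does not hold.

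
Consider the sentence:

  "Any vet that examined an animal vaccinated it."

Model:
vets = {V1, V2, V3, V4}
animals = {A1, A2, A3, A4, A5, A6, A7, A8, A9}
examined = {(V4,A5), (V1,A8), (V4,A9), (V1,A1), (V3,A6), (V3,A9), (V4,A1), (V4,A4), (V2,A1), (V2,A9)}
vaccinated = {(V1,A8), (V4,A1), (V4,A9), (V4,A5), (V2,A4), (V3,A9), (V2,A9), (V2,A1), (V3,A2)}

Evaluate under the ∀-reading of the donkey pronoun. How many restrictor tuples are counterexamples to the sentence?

"it" takes "an animal" as antecedent — a donkey pronoun bound across the clause boundary.
Strong reading: for every (v,a) with examined(v,a), vaccinated(v,a).
Restrictor pairs: (V1,A1) ✗  (V1,A8) ✓  (V2,A1) ✓  (V2,A9) ✓  (V3,A6) ✗  (V3,A9) ✓  (V4,A1) ✓  (V4,A4) ✗  (V4,A5) ✓  (V4,A9) ✓
Counterexamples (restrictor pairs failing the scope): 3.

3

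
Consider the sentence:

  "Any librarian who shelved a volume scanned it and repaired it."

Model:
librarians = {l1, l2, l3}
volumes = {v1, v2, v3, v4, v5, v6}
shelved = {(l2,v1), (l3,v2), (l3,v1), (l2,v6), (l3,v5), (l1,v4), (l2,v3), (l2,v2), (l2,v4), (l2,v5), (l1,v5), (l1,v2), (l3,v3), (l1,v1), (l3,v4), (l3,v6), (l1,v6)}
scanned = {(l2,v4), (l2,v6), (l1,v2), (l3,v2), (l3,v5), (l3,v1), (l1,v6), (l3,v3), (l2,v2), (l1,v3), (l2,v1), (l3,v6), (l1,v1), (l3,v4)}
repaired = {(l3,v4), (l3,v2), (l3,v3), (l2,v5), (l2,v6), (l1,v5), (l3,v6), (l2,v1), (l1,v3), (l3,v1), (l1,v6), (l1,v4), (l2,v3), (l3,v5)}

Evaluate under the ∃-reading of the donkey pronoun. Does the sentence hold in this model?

True

"it" takes "a volume" as antecedent — a donkey pronoun bound across the clause boundary.
Weak reading: every librarian l with some shelved-volume has at least one shelved-volume v such that scanned(l,v) ∧ repaired(l,v).
Per librarian: l1:✓  l2:✓  l3:✓
Every librarian in the restrictor has a witness.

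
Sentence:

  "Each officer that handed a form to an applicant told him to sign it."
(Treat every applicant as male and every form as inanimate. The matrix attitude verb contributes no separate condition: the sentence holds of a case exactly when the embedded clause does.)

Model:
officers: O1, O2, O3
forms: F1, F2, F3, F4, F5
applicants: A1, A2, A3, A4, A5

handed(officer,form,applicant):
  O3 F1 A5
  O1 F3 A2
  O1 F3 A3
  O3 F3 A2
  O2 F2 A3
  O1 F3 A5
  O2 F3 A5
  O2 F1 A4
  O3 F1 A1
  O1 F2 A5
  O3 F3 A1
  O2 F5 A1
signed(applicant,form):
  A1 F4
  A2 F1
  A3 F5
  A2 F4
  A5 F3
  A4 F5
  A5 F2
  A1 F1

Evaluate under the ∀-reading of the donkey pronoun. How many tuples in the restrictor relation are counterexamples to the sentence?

"him" takes "an applicant" as antecedent and "it" takes "a form"; both are donkey pronouns co-varying with the restrictor.
Strong reading: for every (o,f,a) with handed(o,f,a), signed(a,f).
Restrictor triples: (O1,F2,A5)→signed(A5,F2) ✓  (O1,F3,A2)→signed(A2,F3) ✗  (O1,F3,A3)→signed(A3,F3) ✗  (O1,F3,A5)→signed(A5,F3) ✓  (O2,F1,A4)→signed(A4,F1) ✗  (O2,F2,A3)→signed(A3,F2) ✗  (O2,F3,A5)→signed(A5,F3) ✓  (O2,F5,A1)→signed(A1,F5) ✗  (O3,F1,A1)→signed(A1,F1) ✓  (O3,F1,A5)→signed(A5,F1) ✗  (O3,F3,A1)→signed(A1,F3) ✗  (O3,F3,A2)→signed(A2,F3) ✗
Counterexamples (restrictor triples failing the scope): 8.

8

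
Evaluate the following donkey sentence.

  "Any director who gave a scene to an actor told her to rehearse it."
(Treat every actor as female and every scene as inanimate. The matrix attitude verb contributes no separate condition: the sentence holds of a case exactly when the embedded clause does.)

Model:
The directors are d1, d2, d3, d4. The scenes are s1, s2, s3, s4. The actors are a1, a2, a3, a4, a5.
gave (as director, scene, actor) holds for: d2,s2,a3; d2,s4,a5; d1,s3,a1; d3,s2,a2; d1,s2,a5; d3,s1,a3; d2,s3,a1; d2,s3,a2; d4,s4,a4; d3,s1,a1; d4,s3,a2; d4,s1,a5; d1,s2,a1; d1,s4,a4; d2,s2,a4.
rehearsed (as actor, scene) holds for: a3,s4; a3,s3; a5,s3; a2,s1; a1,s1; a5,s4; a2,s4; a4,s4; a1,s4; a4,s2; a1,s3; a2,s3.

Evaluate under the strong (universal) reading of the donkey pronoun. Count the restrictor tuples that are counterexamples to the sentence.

6

"her" takes "an actor" as antecedent and "it" takes "a scene"; both are donkey pronouns co-varying with the restrictor.
Strong reading: for every (d,s,a) with gave(d,s,a), rehearsed(a,s).
Restrictor triples: (d1,s2,a1)→rehearsed(a1,s2) ✗  (d1,s2,a5)→rehearsed(a5,s2) ✗  (d1,s3,a1)→rehearsed(a1,s3) ✓  (d1,s4,a4)→rehearsed(a4,s4) ✓  (d2,s2,a3)→rehearsed(a3,s2) ✗  (d2,s2,a4)→rehearsed(a4,s2) ✓  (d2,s3,a1)→rehearsed(a1,s3) ✓  (d2,s3,a2)→rehearsed(a2,s3) ✓  (d2,s4,a5)→rehearsed(a5,s4) ✓  (d3,s1,a1)→rehearsed(a1,s1) ✓  (d3,s1,a3)→rehearsed(a3,s1) ✗  (d3,s2,a2)→rehearsed(a2,s2) ✗  (d4,s1,a5)→rehearsed(a5,s1) ✗  (d4,s3,a2)→rehearsed(a2,s3) ✓  (d4,s4,a4)→rehearsed(a4,s4) ✓
Counterexamples (restrictor triples failing the scope): 6.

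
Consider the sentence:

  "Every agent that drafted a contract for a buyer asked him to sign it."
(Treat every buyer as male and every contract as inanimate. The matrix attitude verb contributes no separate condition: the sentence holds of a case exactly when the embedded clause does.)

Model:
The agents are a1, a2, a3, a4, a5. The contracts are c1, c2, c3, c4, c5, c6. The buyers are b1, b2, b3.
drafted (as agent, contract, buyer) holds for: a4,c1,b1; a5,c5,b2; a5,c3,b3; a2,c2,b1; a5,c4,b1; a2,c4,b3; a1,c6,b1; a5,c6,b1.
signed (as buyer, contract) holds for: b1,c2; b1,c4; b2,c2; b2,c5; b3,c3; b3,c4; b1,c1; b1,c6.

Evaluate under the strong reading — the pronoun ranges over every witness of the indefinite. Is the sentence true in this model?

True

"him" takes "a buyer" as antecedent and "it" takes "a contract"; both are donkey pronouns co-varying with the restrictor.
Strong reading: for every (a,c,b) with drafted(a,c,b), signed(b,c).
Restrictor triples: (a1,c6,b1)→signed(b1,c6) ✓  (a2,c2,b1)→signed(b1,c2) ✓  (a2,c4,b3)→signed(b3,c4) ✓  (a4,c1,b1)→signed(b1,c1) ✓  (a5,c3,b3)→signed(b3,c3) ✓  (a5,c4,b1)→signed(b1,c4) ✓  (a5,c5,b2)→signed(b2,c5) ✓  (a5,c6,b1)→signed(b1,c6) ✓
Every restrictor triple satisfies the scope.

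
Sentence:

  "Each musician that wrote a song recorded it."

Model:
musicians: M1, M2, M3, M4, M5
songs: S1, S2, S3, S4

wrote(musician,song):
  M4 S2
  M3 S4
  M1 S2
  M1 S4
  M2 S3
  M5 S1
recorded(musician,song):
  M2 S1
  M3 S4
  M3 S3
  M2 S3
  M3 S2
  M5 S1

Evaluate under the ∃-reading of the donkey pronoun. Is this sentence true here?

"it" takes "a song" as antecedent — a donkey pronoun bound across the clause boundary.
Weak reading: every musician m with some wrote-song has at least one wrote-song s such that recorded(m,s).
Per musician: M1:✗  M2:✓  M3:✓  M4:✗  M5:✓
M1 has no witness among its wrote-songs.

False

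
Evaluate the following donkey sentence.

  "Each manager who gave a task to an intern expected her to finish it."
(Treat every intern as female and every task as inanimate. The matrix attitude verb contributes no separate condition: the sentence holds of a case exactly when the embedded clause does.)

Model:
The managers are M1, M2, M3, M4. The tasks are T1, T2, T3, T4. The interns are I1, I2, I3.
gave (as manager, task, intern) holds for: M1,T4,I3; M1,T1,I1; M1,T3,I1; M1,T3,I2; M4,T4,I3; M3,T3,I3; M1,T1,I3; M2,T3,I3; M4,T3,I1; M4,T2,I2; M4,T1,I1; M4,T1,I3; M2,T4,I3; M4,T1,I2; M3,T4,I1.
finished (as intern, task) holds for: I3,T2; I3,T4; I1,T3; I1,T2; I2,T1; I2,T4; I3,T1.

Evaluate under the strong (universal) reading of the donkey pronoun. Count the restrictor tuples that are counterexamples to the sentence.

"her" takes "an intern" as antecedent and "it" takes "a task"; both are donkey pronouns co-varying with the restrictor.
Strong reading: for every (m,t,i) with gave(m,t,i), finished(i,t).
Restrictor triples: (M1,T1,I1)→finished(I1,T1) ✗  (M1,T1,I3)→finished(I3,T1) ✓  (M1,T3,I1)→finished(I1,T3) ✓  (M1,T3,I2)→finished(I2,T3) ✗  (M1,T4,I3)→finished(I3,T4) ✓  (M2,T3,I3)→finished(I3,T3) ✗  (M2,T4,I3)→finished(I3,T4) ✓  (M3,T3,I3)→finished(I3,T3) ✗  (M3,T4,I1)→finished(I1,T4) ✗  (M4,T1,I1)→finished(I1,T1) ✗  (M4,T1,I2)→finished(I2,T1) ✓  (M4,T1,I3)→finished(I3,T1) ✓  (M4,T2,I2)→finished(I2,T2) ✗  (M4,T3,I1)→finished(I1,T3) ✓  (M4,T4,I3)→finished(I3,T4) ✓
Counterexamples (restrictor triples failing the scope): 7.

7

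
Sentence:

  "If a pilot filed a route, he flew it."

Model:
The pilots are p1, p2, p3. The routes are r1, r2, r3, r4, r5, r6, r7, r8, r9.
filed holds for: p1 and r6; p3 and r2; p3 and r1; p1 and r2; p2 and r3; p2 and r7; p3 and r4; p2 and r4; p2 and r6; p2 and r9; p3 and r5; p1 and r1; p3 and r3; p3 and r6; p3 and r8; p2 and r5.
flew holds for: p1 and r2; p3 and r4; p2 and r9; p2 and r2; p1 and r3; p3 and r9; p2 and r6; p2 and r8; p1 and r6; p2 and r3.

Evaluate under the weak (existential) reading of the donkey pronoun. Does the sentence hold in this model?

"it" takes "a route" as antecedent — a donkey pronoun bound across the clause boundary.
Weak reading: every pilot p with some filed-route has at least one filed-route r such that flew(p,r).
Per pilot: p1:✓  p2:✓  p3:✓
Every pilot in the restrictor has a witness.

True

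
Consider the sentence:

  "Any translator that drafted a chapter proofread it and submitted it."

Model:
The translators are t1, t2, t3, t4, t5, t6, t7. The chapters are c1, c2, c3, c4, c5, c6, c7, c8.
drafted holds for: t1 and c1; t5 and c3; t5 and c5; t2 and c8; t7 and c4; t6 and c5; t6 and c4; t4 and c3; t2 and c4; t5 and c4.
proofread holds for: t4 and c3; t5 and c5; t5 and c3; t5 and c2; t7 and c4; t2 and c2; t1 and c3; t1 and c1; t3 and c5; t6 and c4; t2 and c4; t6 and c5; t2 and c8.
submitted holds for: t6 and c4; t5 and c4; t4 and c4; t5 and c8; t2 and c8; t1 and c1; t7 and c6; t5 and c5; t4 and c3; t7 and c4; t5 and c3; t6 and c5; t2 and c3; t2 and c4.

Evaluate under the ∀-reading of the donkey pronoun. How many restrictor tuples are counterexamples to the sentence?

1

"it" takes "a chapter" as antecedent — a donkey pronoun bound across the clause boundary.
Strong reading: for every (t,c) with drafted(t,c), proofread(t,c) ∧ submitted(t,c).
Restrictor pairs: (t1,c1) ✓  (t2,c4) ✓  (t2,c8) ✓  (t4,c3) ✓  (t5,c3) ✓  (t5,c4) ✗  (t5,c5) ✓  (t6,c4) ✓  (t6,c5) ✓  (t7,c4) ✓
Counterexamples (restrictor pairs failing the scope): 1.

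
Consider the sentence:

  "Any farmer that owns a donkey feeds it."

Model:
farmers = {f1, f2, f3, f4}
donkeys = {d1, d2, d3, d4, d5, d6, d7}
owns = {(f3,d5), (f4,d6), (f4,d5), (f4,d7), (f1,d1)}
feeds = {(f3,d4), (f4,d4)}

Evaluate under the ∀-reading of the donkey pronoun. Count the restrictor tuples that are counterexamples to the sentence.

5

"it" takes "a donkey" as antecedent — a donkey pronoun bound across the clause boundary.
Strong reading: for every (f,d) with owns(f,d), feeds(f,d).
Restrictor pairs: (f1,d1) ✗  (f3,d5) ✗  (f4,d5) ✗  (f4,d6) ✗  (f4,d7) ✗
Counterexamples (restrictor pairs failing the scope): 5.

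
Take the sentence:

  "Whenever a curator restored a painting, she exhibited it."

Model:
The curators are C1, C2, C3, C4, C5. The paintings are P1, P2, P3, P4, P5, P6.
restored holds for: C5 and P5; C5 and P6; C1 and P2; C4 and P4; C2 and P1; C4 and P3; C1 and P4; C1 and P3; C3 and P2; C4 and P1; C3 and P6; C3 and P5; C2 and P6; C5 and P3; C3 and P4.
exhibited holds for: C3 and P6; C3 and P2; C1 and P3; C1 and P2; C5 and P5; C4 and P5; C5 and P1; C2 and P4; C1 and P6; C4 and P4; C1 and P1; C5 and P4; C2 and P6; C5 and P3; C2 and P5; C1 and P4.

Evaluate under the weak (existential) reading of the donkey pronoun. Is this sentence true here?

"it" takes "a painting" as antecedent — a donkey pronoun bound across the clause boundary.
Weak reading: every curator c with some restored-painting has at least one restored-painting p such that exhibited(c,p).
Per curator: C1:✓  C2:✓  C3:✓  C4:✓  C5:✓
Every curator in the restrictor has a witness.

True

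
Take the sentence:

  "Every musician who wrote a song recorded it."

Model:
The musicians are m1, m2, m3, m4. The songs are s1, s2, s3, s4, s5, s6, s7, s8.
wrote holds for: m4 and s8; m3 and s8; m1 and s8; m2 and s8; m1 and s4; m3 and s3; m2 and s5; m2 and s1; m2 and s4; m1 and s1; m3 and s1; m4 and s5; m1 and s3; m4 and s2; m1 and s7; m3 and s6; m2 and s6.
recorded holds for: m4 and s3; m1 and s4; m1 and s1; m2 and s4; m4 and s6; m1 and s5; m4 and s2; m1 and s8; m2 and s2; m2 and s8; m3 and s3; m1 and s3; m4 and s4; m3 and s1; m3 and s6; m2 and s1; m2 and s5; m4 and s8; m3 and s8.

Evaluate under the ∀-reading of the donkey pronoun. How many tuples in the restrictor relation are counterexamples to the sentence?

"it" takes "a song" as antecedent — a donkey pronoun bound across the clause boundary.
Strong reading: for every (m,s) with wrote(m,s), recorded(m,s).
Restrictor pairs: (m1,s1) ✓  (m1,s3) ✓  (m1,s4) ✓  (m1,s7) ✗  (m1,s8) ✓  (m2,s1) ✓  (m2,s4) ✓  (m2,s5) ✓  (m2,s6) ✗  (m2,s8) ✓  (m3,s1) ✓  (m3,s3) ✓  (m3,s6) ✓  (m3,s8) ✓  (m4,s2) ✓  (m4,s5) ✗  (m4,s8) ✓
Counterexamples (restrictor pairs failing the scope): 3.

3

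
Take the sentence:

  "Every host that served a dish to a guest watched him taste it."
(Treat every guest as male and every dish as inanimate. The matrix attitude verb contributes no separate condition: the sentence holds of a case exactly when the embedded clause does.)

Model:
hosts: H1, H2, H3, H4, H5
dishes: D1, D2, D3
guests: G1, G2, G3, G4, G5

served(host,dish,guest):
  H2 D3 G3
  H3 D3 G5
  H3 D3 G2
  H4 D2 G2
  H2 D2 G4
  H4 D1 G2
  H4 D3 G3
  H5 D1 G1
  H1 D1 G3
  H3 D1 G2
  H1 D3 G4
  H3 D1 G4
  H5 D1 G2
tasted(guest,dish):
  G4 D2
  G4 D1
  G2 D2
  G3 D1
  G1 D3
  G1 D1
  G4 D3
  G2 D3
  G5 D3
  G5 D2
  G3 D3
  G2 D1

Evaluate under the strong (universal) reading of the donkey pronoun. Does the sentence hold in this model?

"him" takes "a guest" as antecedent and "it" takes "a dish"; both are donkey pronouns co-varying with the restrictor.
Strong reading: for every (h,d,g) with served(h,d,g), tasted(g,d).
Restrictor triples: (H1,D1,G3)→tasted(G3,D1) ✓  (H1,D3,G4)→tasted(G4,D3) ✓  (H2,D2,G4)→tasted(G4,D2) ✓  (H2,D3,G3)→tasted(G3,D3) ✓  (H3,D1,G2)→tasted(G2,D1) ✓  (H3,D1,G4)→tasted(G4,D1) ✓  (H3,D3,G2)→tasted(G2,D3) ✓  (H3,D3,G5)→tasted(G5,D3) ✓  (H4,D1,G2)→tasted(G2,D1) ✓  (H4,D2,G2)→tasted(G2,D2) ✓  (H4,D3,G3)→tasted(G3,D3) ✓  (H5,D1,G1)→tasted(G1,D1) ✓  (H5,D1,G2)→tasted(G2,D1) ✓
Every restrictor triple satisfies the scope.

True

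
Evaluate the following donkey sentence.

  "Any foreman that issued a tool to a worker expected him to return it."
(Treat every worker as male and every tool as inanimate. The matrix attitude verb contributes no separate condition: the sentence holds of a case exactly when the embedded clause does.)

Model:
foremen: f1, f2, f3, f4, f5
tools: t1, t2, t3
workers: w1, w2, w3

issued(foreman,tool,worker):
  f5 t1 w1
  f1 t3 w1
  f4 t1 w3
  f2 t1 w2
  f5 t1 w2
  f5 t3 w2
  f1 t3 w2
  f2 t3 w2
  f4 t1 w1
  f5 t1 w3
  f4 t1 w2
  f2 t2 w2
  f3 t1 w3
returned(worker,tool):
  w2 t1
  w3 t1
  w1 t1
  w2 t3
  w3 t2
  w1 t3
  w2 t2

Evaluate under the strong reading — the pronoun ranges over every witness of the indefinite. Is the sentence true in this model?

"him" takes "a worker" as antecedent and "it" takes "a tool"; both are donkey pronouns co-varying with the restrictor.
Strong reading: for every (f,t,w) with issued(f,t,w), returned(w,t).
Restrictor triples: (f1,t3,w1)→returned(w1,t3) ✓  (f1,t3,w2)→returned(w2,t3) ✓  (f2,t1,w2)→returned(w2,t1) ✓  (f2,t2,w2)→returned(w2,t2) ✓  (f2,t3,w2)→returned(w2,t3) ✓  (f3,t1,w3)→returned(w3,t1) ✓  (f4,t1,w1)→returned(w1,t1) ✓  (f4,t1,w2)→returned(w2,t1) ✓  (f4,t1,w3)→returned(w3,t1) ✓  (f5,t1,w1)→returned(w1,t1) ✓  (f5,t1,w2)→returned(w2,t1) ✓  (f5,t1,w3)→returned(w3,t1) ✓  (f5,t3,w2)→returned(w2,t3) ✓
Every restrictor triple satisfies the scope.

True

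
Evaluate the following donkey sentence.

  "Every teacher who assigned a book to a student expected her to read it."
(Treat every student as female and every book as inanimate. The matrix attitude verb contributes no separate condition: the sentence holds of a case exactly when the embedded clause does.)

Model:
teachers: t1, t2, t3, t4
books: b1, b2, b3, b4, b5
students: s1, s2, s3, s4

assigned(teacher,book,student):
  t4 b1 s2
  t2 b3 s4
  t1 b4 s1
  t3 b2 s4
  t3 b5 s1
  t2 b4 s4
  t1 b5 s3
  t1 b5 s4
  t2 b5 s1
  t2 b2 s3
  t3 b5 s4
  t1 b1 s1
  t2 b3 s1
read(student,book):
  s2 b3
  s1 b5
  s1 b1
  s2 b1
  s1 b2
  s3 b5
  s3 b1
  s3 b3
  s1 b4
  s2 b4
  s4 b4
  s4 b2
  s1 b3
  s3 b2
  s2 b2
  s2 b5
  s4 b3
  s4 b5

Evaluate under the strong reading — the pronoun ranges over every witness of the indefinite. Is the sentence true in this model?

"her" takes "a student" as antecedent and "it" takes "a book"; both are donkey pronouns co-varying with the restrictor.
Strong reading: for every (t,b,s) with assigned(t,b,s), read(s,b).
Restrictor triples: (t1,b1,s1)→read(s1,b1) ✓  (t1,b4,s1)→read(s1,b4) ✓  (t1,b5,s3)→read(s3,b5) ✓  (t1,b5,s4)→read(s4,b5) ✓  (t2,b2,s3)→read(s3,b2) ✓  (t2,b3,s1)→read(s1,b3) ✓  (t2,b3,s4)→read(s4,b3) ✓  (t2,b4,s4)→read(s4,b4) ✓  (t2,b5,s1)→read(s1,b5) ✓  (t3,b2,s4)→read(s4,b2) ✓  (t3,b5,s1)→read(s1,b5) ✓  (t3,b5,s4)→read(s4,b5) ✓  (t4,b1,s2)→read(s2,b1) ✓
Every restrictor triple satisfies the scope.

True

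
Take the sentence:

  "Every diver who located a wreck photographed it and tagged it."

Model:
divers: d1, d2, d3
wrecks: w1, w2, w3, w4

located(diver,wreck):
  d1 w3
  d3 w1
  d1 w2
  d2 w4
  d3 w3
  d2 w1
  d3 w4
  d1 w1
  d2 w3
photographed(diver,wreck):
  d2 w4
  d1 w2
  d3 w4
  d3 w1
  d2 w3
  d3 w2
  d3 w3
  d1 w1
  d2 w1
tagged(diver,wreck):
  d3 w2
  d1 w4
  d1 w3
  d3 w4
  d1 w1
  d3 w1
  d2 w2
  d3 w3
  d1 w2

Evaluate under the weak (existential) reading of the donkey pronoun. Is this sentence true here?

"it" takes "a wreck" as antecedent — a donkey pronoun bound across the clause boundary.
Weak reading: every diver d with some located-wreck has at least one located-wreck w such that photographed(d,w) ∧ tagged(d,w).
Per diver: d1:✓  d2:✗  d3:✓
d2 has no witness among its located-wrecks.

False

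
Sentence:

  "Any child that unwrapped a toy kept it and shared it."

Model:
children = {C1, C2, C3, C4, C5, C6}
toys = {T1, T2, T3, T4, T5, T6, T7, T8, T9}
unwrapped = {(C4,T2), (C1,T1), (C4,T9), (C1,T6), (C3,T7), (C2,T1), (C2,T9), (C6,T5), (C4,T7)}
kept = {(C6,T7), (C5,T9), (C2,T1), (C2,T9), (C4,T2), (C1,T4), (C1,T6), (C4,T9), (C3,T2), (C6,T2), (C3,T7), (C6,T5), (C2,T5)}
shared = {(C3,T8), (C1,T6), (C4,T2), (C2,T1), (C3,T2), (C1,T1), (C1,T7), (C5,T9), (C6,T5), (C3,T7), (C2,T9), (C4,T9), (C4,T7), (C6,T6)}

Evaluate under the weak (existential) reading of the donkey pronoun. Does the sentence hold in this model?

True

"it" takes "a toy" as antecedent — a donkey pronoun bound across the clause boundary.
Weak reading: every child c with some unwrapped-toy has at least one unwrapped-toy t such that kept(c,t) ∧ shared(c,t).
Per child: C1:✓  C2:✓  C3:✓  C4:✓  C6:✓
Every child in the restrictor has a witness.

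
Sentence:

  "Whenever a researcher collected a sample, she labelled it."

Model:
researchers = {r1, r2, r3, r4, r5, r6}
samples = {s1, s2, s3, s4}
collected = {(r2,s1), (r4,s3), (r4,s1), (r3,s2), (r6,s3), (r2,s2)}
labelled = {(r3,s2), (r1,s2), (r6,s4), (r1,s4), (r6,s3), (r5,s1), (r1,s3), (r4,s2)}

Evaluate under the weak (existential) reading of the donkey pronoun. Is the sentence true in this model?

"it" takes "a sample" as antecedent — a donkey pronoun bound across the clause boundary.
Weak reading: every researcher r with some collected-sample has at least one collected-sample s such that labelled(r,s).
Per researcher: r2:✗  r3:✓  r4:✗  r6:✓
r2 has no witness among its collected-samples.

False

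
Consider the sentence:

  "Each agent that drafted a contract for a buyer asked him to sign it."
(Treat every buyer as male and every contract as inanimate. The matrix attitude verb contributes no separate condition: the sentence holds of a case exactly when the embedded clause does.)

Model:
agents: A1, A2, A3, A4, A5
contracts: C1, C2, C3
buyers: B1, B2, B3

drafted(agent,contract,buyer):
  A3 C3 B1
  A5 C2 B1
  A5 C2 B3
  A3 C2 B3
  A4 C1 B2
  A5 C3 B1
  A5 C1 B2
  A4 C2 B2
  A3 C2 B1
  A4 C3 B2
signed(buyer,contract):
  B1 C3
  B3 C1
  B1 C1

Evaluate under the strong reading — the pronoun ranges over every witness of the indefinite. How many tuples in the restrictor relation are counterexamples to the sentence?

"him" takes "a buyer" as antecedent and "it" takes "a contract"; both are donkey pronouns co-varying with the restrictor.
Strong reading: for every (a,c,b) with drafted(a,c,b), signed(b,c).
Restrictor triples: (A3,C2,B1)→signed(B1,C2) ✗  (A3,C2,B3)→signed(B3,C2) ✗  (A3,C3,B1)→signed(B1,C3) ✓  (A4,C1,B2)→signed(B2,C1) ✗  (A4,C2,B2)→signed(B2,C2) ✗  (A4,C3,B2)→signed(B2,C3) ✗  (A5,C1,B2)→signed(B2,C1) ✗  (A5,C2,B1)→signed(B1,C2) ✗  (A5,C2,B3)→signed(B3,C2) ✗  (A5,C3,B1)→signed(B1,C3) ✓
Counterexamples (restrictor triples failing the scope): 8.

8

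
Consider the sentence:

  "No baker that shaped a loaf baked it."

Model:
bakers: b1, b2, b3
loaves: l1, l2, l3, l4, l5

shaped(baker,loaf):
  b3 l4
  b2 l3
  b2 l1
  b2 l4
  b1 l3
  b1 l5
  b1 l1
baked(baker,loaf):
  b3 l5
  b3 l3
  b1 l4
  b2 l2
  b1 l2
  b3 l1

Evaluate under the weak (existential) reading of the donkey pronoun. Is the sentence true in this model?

True

"it" takes "a loaf" as antecedent — a donkey pronoun bound across the clause boundary.
Truth condition: for no (b,l) with shaped(b,l) does baked(b,l) hold.
Restrictor pairs — does the scope hold? (b1,l1):fails  (b1,l3):fails  (b1,l5):fails  (b2,l1):fails  (b2,l3):fails  (b2,l4):fails  (b3,l4):fails
Scope holds for no restrictor pair, so the sentence is true.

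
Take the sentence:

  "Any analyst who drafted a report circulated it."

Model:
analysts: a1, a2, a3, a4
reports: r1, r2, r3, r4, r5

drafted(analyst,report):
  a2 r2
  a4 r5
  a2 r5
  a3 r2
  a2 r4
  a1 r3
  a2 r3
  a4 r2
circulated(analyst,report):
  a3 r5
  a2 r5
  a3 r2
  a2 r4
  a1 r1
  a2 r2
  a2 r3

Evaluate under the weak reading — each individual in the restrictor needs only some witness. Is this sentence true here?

False

"it" takes "a report" as antecedent — a donkey pronoun bound across the clause boundary.
Weak reading: every analyst a with some drafted-report has at least one drafted-report r such that circulated(a,r).
Per analyst: a1:✗  a2:✓  a3:✓  a4:✗
a1 has no witness among its drafted-reports.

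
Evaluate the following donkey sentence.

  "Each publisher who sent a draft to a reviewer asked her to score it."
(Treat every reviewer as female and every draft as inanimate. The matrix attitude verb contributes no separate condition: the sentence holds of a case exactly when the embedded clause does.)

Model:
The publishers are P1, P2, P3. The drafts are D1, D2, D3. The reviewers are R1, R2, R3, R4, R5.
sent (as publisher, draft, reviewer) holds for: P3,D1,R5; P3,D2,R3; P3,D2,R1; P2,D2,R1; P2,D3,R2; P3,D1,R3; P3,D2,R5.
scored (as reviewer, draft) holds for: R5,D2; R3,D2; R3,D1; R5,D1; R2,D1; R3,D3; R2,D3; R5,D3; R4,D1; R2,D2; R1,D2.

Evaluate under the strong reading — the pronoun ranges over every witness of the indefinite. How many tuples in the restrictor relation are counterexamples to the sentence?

"her" takes "a reviewer" as antecedent and "it" takes "a draft"; both are donkey pronouns co-varying with the restrictor.
Strong reading: for every (p,d,r) with sent(p,d,r), scored(r,d).
Restrictor triples: (P2,D2,R1)→scored(R1,D2) ✓  (P2,D3,R2)→scored(R2,D3) ✓  (P3,D1,R3)→scored(R3,D1) ✓  (P3,D1,R5)→scored(R5,D1) ✓  (P3,D2,R1)→scored(R1,D2) ✓  (P3,D2,R3)→scored(R3,D2) ✓  (P3,D2,R5)→scored(R5,D2) ✓
Counterexamples (restrictor triples failing the scope): 0.

0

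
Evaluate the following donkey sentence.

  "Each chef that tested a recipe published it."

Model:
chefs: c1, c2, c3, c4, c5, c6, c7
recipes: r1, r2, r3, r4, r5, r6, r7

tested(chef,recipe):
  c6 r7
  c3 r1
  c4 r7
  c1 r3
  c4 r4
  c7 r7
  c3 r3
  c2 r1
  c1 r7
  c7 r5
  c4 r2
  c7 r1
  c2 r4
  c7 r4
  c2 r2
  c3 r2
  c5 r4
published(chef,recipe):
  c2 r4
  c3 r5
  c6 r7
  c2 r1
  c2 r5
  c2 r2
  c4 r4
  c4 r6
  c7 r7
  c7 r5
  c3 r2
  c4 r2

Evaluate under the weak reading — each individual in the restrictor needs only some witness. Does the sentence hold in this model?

"it" takes "a recipe" as antecedent — a donkey pronoun bound across the clause boundary.
Weak reading: every chef c with some tested-recipe has at least one tested-recipe r such that published(c,r).
Per chef: c1:✗  c2:✓  c3:✓  c4:✓  c5:✗  c6:✓  c7:✓
c1 has no witness among its tested-recipes.

False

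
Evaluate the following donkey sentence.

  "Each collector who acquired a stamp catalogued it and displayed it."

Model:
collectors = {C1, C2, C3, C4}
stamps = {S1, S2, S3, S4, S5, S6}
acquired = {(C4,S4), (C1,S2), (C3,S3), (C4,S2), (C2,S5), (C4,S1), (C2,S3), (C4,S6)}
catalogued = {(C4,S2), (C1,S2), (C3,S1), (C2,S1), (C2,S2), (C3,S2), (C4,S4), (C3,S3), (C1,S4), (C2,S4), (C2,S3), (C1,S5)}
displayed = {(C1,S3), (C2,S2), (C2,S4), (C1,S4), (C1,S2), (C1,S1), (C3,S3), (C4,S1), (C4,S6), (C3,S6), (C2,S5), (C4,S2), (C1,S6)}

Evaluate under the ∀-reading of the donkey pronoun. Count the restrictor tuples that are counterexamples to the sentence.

5

"it" takes "a stamp" as antecedent — a donkey pronoun bound across the clause boundary.
Strong reading: for every (c,s) with acquired(c,s), catalogued(c,s) ∧ displayed(c,s).
Restrictor pairs: (C1,S2) ✓  (C2,S3) ✗  (C2,S5) ✗  (C3,S3) ✓  (C4,S1) ✗  (C4,S2) ✓  (C4,S4) ✗  (C4,S6) ✗
Counterexamples (restrictor pairs failing the scope): 5.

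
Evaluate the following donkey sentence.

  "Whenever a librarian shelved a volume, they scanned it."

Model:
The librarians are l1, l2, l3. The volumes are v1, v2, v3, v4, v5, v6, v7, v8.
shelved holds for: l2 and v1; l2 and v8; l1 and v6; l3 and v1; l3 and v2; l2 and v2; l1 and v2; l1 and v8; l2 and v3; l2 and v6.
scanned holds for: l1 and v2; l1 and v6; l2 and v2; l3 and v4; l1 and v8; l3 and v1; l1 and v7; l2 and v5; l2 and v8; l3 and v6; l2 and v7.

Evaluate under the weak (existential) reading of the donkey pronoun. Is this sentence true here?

True

"it" takes "a volume" as antecedent — a donkey pronoun bound across the clause boundary.
Weak reading: every librarian l with some shelved-volume has at least one shelved-volume v such that scanned(l,v).
Per librarian: l1:✓  l2:✓  l3:✓
Every librarian in the restrictor has a witness.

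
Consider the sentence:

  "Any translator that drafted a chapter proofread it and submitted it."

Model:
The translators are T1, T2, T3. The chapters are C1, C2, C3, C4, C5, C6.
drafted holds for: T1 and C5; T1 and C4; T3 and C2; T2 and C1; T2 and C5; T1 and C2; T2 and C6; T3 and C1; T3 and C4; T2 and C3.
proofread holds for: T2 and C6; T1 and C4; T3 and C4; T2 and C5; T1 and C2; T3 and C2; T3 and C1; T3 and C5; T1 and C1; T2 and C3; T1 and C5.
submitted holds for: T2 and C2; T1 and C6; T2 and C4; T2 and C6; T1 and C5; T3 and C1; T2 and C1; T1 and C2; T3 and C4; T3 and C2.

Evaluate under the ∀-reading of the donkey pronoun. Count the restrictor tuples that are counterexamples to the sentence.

"it" takes "a chapter" as antecedent — a donkey pronoun bound across the clause boundary.
Strong reading: for every (t,c) with drafted(t,c), proofread(t,c) ∧ submitted(t,c).
Restrictor pairs: (T1,C2) ✓  (T1,C4) ✗  (T1,C5) ✓  (T2,C1) ✗  (T2,C3) ✗  (T2,C5) ✗  (T2,C6) ✓  (T3,C1) ✓  (T3,C2) ✓  (T3,C4) ✓
Counterexamples (restrictor pairs failing the scope): 4.

4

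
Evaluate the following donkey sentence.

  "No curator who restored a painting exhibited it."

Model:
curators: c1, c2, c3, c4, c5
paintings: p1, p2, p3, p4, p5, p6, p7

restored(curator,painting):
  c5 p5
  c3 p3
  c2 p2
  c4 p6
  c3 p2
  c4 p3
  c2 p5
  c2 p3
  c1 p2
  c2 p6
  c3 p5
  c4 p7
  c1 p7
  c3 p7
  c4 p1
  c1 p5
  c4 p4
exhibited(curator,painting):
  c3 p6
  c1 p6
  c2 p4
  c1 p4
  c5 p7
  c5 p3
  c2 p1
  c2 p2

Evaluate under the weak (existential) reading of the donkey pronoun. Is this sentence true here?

False

"it" takes "a painting" as antecedent — a donkey pronoun bound across the clause boundary.
Truth condition: for no (c,p) with restored(c,p) does exhibited(c,p) hold.
Restrictor pairs — does the scope hold? (c1,p2):fails  (c1,p5):fails  (c1,p7):fails  (c2,p2):holds  (c2,p3):fails  (c2,p5):fails  (c2,p6):fails  (c3,p2):fails  (c3,p3):fails  (c3,p5):fails  (c3,p7):fails  (c4,p1):fails  (c4,p3):fails  (c4,p4):fails  (c4,p6):fails  (c4,p7):fails  (c5,p5):fails
Scope holds for 1 pair(s), so the sentence is false.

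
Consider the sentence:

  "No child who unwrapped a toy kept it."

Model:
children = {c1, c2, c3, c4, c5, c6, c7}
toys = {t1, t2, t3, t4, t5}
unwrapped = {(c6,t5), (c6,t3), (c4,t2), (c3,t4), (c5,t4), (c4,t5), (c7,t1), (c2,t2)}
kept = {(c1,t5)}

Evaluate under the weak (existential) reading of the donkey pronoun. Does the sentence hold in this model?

"it" takes "a toy" as antecedent — a donkey pronoun bound across the clause boundary.
Truth condition: for no (c,t) with unwrapped(c,t) does kept(c,t) hold.
Restrictor pairs — does the scope hold? (c2,t2):fails  (c3,t4):fails  (c4,t2):fails  (c4,t5):fails  (c5,t4):fails  (c6,t3):fails  (c6,t5):fails  (c7,t1):fails
Scope holds for no restrictor pair, so the sentence is true.

True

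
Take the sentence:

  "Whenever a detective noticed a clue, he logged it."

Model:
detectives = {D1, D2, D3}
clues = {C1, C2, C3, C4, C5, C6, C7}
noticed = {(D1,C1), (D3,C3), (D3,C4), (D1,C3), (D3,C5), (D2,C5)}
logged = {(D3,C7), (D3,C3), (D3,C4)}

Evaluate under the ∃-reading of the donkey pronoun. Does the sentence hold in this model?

"it" takes "a clue" as antecedent — a donkey pronoun bound across the clause boundary.
Weak reading: every detective d with some noticed-clue has at least one noticed-clue c such that logged(d,c).
Per detective: D1:✗  D2:✗  D3:✓
D1 has no witness among its noticed-clues.

False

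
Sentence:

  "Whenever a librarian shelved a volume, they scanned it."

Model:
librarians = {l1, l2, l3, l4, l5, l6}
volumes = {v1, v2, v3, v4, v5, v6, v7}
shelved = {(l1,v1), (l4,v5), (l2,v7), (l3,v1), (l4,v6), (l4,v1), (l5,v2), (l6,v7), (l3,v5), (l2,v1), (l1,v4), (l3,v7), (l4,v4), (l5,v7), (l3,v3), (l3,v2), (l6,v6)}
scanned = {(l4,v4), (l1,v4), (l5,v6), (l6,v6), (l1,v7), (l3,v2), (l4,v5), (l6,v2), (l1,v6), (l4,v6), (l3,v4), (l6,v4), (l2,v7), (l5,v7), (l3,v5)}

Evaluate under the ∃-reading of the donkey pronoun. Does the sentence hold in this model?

"it" takes "a volume" as antecedent — a donkey pronoun bound across the clause boundary.
Weak reading: every librarian l with some shelved-volume has at least one shelved-volume v such that scanned(l,v).
Per librarian: l1:✓  l2:✓  l3:✓  l4:✓  l5:✓  l6:✓
Every librarian in the restrictor has a witness.

True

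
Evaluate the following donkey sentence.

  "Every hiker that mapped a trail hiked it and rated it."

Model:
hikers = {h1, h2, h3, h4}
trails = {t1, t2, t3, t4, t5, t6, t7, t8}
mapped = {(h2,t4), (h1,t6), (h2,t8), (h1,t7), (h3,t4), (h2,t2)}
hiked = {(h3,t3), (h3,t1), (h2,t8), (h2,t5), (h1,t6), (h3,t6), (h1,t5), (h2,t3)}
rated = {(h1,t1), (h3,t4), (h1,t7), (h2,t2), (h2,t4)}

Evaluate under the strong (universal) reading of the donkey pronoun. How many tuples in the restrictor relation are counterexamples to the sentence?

6

"it" takes "a trail" as antecedent — a donkey pronoun bound across the clause boundary.
Strong reading: for every (h,t) with mapped(h,t), hiked(h,t) ∧ rated(h,t).
Restrictor pairs: (h1,t6) ✗  (h1,t7) ✗  (h2,t2) ✗  (h2,t4) ✗  (h2,t8) ✗  (h3,t4) ✗
Counterexamples (restrictor pairs failing the scope): 6.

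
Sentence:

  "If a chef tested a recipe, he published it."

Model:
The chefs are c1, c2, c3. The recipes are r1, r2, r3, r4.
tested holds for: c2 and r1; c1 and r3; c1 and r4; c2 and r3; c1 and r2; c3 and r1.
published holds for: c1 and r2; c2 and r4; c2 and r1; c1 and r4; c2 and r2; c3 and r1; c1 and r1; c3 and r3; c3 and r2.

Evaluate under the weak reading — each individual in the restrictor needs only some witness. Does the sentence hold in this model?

"it" takes "a recipe" as antecedent — a donkey pronoun bound across the clause boundary.
Weak reading: every chef c with some tested-recipe has at least one tested-recipe r such that published(c,r).
Per chef: c1:✓  c2:✓  c3:✓
Every chef in the restrictor has a witness.

True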